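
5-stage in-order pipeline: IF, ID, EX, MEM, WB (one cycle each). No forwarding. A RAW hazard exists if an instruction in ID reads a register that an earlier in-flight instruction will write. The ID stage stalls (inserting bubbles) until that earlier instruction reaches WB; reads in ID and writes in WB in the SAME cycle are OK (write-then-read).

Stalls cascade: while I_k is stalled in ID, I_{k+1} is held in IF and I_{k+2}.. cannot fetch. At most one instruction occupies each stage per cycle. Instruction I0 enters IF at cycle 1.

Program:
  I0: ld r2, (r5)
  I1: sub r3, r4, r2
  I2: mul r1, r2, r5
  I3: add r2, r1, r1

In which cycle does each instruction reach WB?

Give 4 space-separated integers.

I0 ld r2 <- r5: IF@1 ID@2 stall=0 (-) EX@3 MEM@4 WB@5
I1 sub r3 <- r4,r2: IF@2 ID@3 stall=2 (RAW on I0.r2 (WB@5)) EX@6 MEM@7 WB@8
I2 mul r1 <- r2,r5: IF@3 ID@6 stall=0 (-) EX@7 MEM@8 WB@9
I3 add r2 <- r1,r1: IF@6 ID@7 stall=2 (RAW on I2.r1 (WB@9)) EX@10 MEM@11 WB@12

Answer: 5 8 9 12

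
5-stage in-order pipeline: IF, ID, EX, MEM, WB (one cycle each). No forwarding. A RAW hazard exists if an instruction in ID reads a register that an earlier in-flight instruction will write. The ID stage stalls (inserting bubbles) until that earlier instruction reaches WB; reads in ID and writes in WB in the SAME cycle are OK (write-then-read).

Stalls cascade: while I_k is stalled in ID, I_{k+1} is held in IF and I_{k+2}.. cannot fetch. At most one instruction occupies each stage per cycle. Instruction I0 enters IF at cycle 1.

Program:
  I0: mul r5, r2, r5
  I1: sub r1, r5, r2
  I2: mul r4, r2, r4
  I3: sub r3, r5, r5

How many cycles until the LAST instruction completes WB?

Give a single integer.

I0 mul r5 <- r2,r5: IF@1 ID@2 stall=0 (-) EX@3 MEM@4 WB@5
I1 sub r1 <- r5,r2: IF@2 ID@3 stall=2 (RAW on I0.r5 (WB@5)) EX@6 MEM@7 WB@8
I2 mul r4 <- r2,r4: IF@3 ID@6 stall=0 (-) EX@7 MEM@8 WB@9
I3 sub r3 <- r5,r5: IF@6 ID@7 stall=0 (-) EX@8 MEM@9 WB@10

Answer: 10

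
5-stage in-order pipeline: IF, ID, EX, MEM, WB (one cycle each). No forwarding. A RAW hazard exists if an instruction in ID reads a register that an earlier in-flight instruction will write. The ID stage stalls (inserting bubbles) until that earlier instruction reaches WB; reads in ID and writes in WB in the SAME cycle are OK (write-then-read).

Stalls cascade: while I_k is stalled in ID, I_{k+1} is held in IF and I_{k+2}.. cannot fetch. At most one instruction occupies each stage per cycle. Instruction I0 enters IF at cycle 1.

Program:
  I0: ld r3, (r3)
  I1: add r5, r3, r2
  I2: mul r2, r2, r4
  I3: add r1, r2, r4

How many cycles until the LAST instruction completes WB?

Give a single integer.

I0 ld r3 <- r3: IF@1 ID@2 stall=0 (-) EX@3 MEM@4 WB@5
I1 add r5 <- r3,r2: IF@2 ID@3 stall=2 (RAW on I0.r3 (WB@5)) EX@6 MEM@7 WB@8
I2 mul r2 <- r2,r4: IF@3 ID@6 stall=0 (-) EX@7 MEM@8 WB@9
I3 add r1 <- r2,r4: IF@6 ID@7 stall=2 (RAW on I2.r2 (WB@9)) EX@10 MEM@11 WB@12

Answer: 12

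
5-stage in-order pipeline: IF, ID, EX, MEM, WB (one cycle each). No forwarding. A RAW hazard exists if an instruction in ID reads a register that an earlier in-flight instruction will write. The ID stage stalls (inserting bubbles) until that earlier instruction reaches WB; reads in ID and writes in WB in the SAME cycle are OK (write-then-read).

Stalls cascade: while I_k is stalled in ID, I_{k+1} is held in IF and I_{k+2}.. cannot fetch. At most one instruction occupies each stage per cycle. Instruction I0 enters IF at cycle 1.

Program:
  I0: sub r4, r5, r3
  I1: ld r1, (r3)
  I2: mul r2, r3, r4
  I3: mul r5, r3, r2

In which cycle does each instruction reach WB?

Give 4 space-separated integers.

I0 sub r4 <- r5,r3: IF@1 ID@2 stall=0 (-) EX@3 MEM@4 WB@5
I1 ld r1 <- r3: IF@2 ID@3 stall=0 (-) EX@4 MEM@5 WB@6
I2 mul r2 <- r3,r4: IF@3 ID@4 stall=1 (RAW on I0.r4 (WB@5)) EX@6 MEM@7 WB@8
I3 mul r5 <- r3,r2: IF@4 ID@6 stall=2 (RAW on I2.r2 (WB@8)) EX@9 MEM@10 WB@11

Answer: 5 6 8 11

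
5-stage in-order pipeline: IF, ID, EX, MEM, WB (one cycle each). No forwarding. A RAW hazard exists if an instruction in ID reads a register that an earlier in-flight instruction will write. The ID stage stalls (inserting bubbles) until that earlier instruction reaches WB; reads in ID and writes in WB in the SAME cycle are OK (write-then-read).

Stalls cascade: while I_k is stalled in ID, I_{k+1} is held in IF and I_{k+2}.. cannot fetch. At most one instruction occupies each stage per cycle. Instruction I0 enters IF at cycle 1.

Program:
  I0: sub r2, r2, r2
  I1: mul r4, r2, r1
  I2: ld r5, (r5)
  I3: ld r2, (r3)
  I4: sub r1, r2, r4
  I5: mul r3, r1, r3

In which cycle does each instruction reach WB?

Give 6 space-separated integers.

Answer: 5 8 9 10 13 16

Derivation:
I0 sub r2 <- r2,r2: IF@1 ID@2 stall=0 (-) EX@3 MEM@4 WB@5
I1 mul r4 <- r2,r1: IF@2 ID@3 stall=2 (RAW on I0.r2 (WB@5)) EX@6 MEM@7 WB@8
I2 ld r5 <- r5: IF@3 ID@6 stall=0 (-) EX@7 MEM@8 WB@9
I3 ld r2 <- r3: IF@6 ID@7 stall=0 (-) EX@8 MEM@9 WB@10
I4 sub r1 <- r2,r4: IF@7 ID@8 stall=2 (RAW on I3.r2 (WB@10)) EX@11 MEM@12 WB@13
I5 mul r3 <- r1,r3: IF@8 ID@11 stall=2 (RAW on I4.r1 (WB@13)) EX@14 MEM@15 WB@16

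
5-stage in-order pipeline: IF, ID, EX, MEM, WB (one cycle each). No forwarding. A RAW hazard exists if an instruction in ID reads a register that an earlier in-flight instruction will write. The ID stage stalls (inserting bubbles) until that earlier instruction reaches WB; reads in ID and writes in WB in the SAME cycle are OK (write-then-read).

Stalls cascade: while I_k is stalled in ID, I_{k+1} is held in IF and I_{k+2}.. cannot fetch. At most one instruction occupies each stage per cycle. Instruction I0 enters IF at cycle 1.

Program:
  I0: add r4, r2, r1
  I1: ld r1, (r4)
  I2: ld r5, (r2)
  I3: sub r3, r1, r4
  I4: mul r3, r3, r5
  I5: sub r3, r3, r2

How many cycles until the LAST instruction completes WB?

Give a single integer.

I0 add r4 <- r2,r1: IF@1 ID@2 stall=0 (-) EX@3 MEM@4 WB@5
I1 ld r1 <- r4: IF@2 ID@3 stall=2 (RAW on I0.r4 (WB@5)) EX@6 MEM@7 WB@8
I2 ld r5 <- r2: IF@3 ID@6 stall=0 (-) EX@7 MEM@8 WB@9
I3 sub r3 <- r1,r4: IF@6 ID@7 stall=1 (RAW on I1.r1 (WB@8)) EX@9 MEM@10 WB@11
I4 mul r3 <- r3,r5: IF@7 ID@9 stall=2 (RAW on I3.r3 (WB@11)) EX@12 MEM@13 WB@14
I5 sub r3 <- r3,r2: IF@9 ID@12 stall=2 (RAW on I4.r3 (WB@14)) EX@15 MEM@16 WB@17

Answer: 17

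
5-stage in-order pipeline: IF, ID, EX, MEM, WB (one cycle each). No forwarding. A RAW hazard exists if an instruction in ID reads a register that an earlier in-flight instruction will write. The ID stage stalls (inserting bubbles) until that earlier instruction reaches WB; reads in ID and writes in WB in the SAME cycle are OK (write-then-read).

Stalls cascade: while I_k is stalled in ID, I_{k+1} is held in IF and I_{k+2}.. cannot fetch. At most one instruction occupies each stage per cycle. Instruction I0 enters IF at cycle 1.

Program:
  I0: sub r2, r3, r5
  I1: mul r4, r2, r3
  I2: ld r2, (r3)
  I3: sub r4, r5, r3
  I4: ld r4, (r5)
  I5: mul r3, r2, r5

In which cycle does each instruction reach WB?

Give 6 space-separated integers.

I0 sub r2 <- r3,r5: IF@1 ID@2 stall=0 (-) EX@3 MEM@4 WB@5
I1 mul r4 <- r2,r3: IF@2 ID@3 stall=2 (RAW on I0.r2 (WB@5)) EX@6 MEM@7 WB@8
I2 ld r2 <- r3: IF@3 ID@6 stall=0 (-) EX@7 MEM@8 WB@9
I3 sub r4 <- r5,r3: IF@6 ID@7 stall=0 (-) EX@8 MEM@9 WB@10
I4 ld r4 <- r5: IF@7 ID@8 stall=0 (-) EX@9 MEM@10 WB@11
I5 mul r3 <- r2,r5: IF@8 ID@9 stall=0 (-) EX@10 MEM@11 WB@12

Answer: 5 8 9 10 11 12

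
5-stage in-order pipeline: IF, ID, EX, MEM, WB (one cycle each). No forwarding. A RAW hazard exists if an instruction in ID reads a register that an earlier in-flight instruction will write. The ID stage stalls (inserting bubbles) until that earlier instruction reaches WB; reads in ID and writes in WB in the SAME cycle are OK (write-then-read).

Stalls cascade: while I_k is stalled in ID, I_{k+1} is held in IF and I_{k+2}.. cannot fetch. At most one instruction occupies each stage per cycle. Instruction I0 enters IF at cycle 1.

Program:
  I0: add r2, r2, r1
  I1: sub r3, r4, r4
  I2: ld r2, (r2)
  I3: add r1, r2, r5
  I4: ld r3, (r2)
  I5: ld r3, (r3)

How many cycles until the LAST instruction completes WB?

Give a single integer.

Answer: 15

Derivation:
I0 add r2 <- r2,r1: IF@1 ID@2 stall=0 (-) EX@3 MEM@4 WB@5
I1 sub r3 <- r4,r4: IF@2 ID@3 stall=0 (-) EX@4 MEM@5 WB@6
I2 ld r2 <- r2: IF@3 ID@4 stall=1 (RAW on I0.r2 (WB@5)) EX@6 MEM@7 WB@8
I3 add r1 <- r2,r5: IF@4 ID@6 stall=2 (RAW on I2.r2 (WB@8)) EX@9 MEM@10 WB@11
I4 ld r3 <- r2: IF@6 ID@9 stall=0 (-) EX@10 MEM@11 WB@12
I5 ld r3 <- r3: IF@9 ID@10 stall=2 (RAW on I4.r3 (WB@12)) EX@13 MEM@14 WB@15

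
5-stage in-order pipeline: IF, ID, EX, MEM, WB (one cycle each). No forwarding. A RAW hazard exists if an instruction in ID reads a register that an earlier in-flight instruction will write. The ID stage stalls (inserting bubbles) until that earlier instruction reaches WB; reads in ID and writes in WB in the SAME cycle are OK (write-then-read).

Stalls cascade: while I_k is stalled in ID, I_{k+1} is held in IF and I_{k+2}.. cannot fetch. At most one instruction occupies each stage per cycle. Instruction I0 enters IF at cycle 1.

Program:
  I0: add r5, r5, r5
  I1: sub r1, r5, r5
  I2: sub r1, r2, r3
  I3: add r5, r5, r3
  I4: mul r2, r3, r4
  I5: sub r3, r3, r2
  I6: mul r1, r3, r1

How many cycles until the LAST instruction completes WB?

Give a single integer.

I0 add r5 <- r5,r5: IF@1 ID@2 stall=0 (-) EX@3 MEM@4 WB@5
I1 sub r1 <- r5,r5: IF@2 ID@3 stall=2 (RAW on I0.r5 (WB@5)) EX@6 MEM@7 WB@8
I2 sub r1 <- r2,r3: IF@3 ID@6 stall=0 (-) EX@7 MEM@8 WB@9
I3 add r5 <- r5,r3: IF@6 ID@7 stall=0 (-) EX@8 MEM@9 WB@10
I4 mul r2 <- r3,r4: IF@7 ID@8 stall=0 (-) EX@9 MEM@10 WB@11
I5 sub r3 <- r3,r2: IF@8 ID@9 stall=2 (RAW on I4.r2 (WB@11)) EX@12 MEM@13 WB@14
I6 mul r1 <- r3,r1: IF@9 ID@12 stall=2 (RAW on I5.r3 (WB@14)) EX@15 MEM@16 WB@17

Answer: 17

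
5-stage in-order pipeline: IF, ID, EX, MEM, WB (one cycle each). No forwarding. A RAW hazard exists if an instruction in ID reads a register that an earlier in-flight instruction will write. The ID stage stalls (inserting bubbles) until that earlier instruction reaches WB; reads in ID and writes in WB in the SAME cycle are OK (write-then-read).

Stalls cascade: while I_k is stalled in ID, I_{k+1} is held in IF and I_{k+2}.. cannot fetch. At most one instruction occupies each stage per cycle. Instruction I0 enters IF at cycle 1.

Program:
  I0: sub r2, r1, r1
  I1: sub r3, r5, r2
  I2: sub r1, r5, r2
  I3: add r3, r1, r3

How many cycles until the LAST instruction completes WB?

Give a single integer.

Answer: 12

Derivation:
I0 sub r2 <- r1,r1: IF@1 ID@2 stall=0 (-) EX@3 MEM@4 WB@5
I1 sub r3 <- r5,r2: IF@2 ID@3 stall=2 (RAW on I0.r2 (WB@5)) EX@6 MEM@7 WB@8
I2 sub r1 <- r5,r2: IF@3 ID@6 stall=0 (-) EX@7 MEM@8 WB@9
I3 add r3 <- r1,r3: IF@6 ID@7 stall=2 (RAW on I2.r1 (WB@9)) EX@10 MEM@11 WB@12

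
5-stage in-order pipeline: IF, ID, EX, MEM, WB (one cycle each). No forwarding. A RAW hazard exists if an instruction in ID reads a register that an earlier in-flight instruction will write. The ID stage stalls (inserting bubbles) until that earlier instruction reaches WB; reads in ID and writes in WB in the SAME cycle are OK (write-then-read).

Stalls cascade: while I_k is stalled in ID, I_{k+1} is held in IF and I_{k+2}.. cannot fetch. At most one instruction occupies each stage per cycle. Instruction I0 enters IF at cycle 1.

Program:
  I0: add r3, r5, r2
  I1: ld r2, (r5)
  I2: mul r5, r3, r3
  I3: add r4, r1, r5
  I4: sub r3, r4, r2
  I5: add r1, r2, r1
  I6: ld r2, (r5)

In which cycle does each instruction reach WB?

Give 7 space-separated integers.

I0 add r3 <- r5,r2: IF@1 ID@2 stall=0 (-) EX@3 MEM@4 WB@5
I1 ld r2 <- r5: IF@2 ID@3 stall=0 (-) EX@4 MEM@5 WB@6
I2 mul r5 <- r3,r3: IF@3 ID@4 stall=1 (RAW on I0.r3 (WB@5)) EX@6 MEM@7 WB@8
I3 add r4 <- r1,r5: IF@4 ID@6 stall=2 (RAW on I2.r5 (WB@8)) EX@9 MEM@10 WB@11
I4 sub r3 <- r4,r2: IF@6 ID@9 stall=2 (RAW on I3.r4 (WB@11)) EX@12 MEM@13 WB@14
I5 add r1 <- r2,r1: IF@9 ID@12 stall=0 (-) EX@13 MEM@14 WB@15
I6 ld r2 <- r5: IF@12 ID@13 stall=0 (-) EX@14 MEM@15 WB@16

Answer: 5 6 8 11 14 15 16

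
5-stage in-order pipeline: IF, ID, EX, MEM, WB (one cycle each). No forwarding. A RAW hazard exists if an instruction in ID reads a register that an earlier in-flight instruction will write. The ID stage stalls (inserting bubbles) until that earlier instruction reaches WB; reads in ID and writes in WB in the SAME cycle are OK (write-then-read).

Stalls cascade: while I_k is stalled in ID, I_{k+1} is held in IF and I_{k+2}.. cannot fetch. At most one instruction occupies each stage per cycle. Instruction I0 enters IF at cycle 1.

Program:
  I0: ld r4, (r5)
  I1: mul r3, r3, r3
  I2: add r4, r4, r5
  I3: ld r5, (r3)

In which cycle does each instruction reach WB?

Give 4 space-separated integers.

Answer: 5 6 8 9

Derivation:
I0 ld r4 <- r5: IF@1 ID@2 stall=0 (-) EX@3 MEM@4 WB@5
I1 mul r3 <- r3,r3: IF@2 ID@3 stall=0 (-) EX@4 MEM@5 WB@6
I2 add r4 <- r4,r5: IF@3 ID@4 stall=1 (RAW on I0.r4 (WB@5)) EX@6 MEM@7 WB@8
I3 ld r5 <- r3: IF@4 ID@6 stall=0 (-) EX@7 MEM@8 WB@9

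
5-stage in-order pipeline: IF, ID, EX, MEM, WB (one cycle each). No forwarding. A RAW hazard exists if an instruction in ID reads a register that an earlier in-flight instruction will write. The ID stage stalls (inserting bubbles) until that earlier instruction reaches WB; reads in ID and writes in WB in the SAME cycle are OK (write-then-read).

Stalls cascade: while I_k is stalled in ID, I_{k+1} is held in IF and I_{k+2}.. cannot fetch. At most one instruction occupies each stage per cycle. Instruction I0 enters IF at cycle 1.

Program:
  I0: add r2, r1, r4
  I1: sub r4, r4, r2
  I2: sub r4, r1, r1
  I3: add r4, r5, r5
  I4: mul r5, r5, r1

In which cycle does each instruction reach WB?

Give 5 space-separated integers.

Answer: 5 8 9 10 11

Derivation:
I0 add r2 <- r1,r4: IF@1 ID@2 stall=0 (-) EX@3 MEM@4 WB@5
I1 sub r4 <- r4,r2: IF@2 ID@3 stall=2 (RAW on I0.r2 (WB@5)) EX@6 MEM@7 WB@8
I2 sub r4 <- r1,r1: IF@3 ID@6 stall=0 (-) EX@7 MEM@8 WB@9
I3 add r4 <- r5,r5: IF@6 ID@7 stall=0 (-) EX@8 MEM@9 WB@10
I4 mul r5 <- r5,r1: IF@7 ID@8 stall=0 (-) EX@9 MEM@10 WB@11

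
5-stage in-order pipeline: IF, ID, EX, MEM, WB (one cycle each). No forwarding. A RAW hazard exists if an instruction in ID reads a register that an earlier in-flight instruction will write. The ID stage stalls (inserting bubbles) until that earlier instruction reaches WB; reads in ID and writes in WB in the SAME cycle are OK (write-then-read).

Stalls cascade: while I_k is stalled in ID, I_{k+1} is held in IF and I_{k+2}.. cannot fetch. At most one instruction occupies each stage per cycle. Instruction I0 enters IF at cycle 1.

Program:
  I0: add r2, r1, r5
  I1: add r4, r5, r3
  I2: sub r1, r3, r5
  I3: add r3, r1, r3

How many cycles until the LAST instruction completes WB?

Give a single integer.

I0 add r2 <- r1,r5: IF@1 ID@2 stall=0 (-) EX@3 MEM@4 WB@5
I1 add r4 <- r5,r3: IF@2 ID@3 stall=0 (-) EX@4 MEM@5 WB@6
I2 sub r1 <- r3,r5: IF@3 ID@4 stall=0 (-) EX@5 MEM@6 WB@7
I3 add r3 <- r1,r3: IF@4 ID@5 stall=2 (RAW on I2.r1 (WB@7)) EX@8 MEM@9 WB@10

Answer: 10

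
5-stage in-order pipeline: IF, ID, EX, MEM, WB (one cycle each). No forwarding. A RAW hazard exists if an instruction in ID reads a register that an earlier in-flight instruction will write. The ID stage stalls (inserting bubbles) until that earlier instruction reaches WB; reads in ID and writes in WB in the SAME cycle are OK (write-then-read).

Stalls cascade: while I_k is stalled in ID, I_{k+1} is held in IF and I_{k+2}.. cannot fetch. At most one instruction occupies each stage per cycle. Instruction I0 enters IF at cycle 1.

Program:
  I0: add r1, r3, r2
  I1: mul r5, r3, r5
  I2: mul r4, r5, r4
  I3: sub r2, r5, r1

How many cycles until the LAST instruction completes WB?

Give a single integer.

Answer: 10

Derivation:
I0 add r1 <- r3,r2: IF@1 ID@2 stall=0 (-) EX@3 MEM@4 WB@5
I1 mul r5 <- r3,r5: IF@2 ID@3 stall=0 (-) EX@4 MEM@5 WB@6
I2 mul r4 <- r5,r4: IF@3 ID@4 stall=2 (RAW on I1.r5 (WB@6)) EX@7 MEM@8 WB@9
I3 sub r2 <- r5,r1: IF@4 ID@7 stall=0 (-) EX@8 MEM@9 WB@10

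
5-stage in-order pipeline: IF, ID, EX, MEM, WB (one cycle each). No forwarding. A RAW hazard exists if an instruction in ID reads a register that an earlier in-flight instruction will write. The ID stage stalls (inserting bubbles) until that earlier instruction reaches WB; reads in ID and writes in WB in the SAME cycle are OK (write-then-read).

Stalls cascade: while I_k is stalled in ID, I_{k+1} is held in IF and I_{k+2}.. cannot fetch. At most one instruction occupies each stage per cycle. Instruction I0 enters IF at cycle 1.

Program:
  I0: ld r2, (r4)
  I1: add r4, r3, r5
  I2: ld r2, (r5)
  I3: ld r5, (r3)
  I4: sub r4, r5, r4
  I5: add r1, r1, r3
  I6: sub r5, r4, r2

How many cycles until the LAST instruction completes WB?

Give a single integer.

I0 ld r2 <- r4: IF@1 ID@2 stall=0 (-) EX@3 MEM@4 WB@5
I1 add r4 <- r3,r5: IF@2 ID@3 stall=0 (-) EX@4 MEM@5 WB@6
I2 ld r2 <- r5: IF@3 ID@4 stall=0 (-) EX@5 MEM@6 WB@7
I3 ld r5 <- r3: IF@4 ID@5 stall=0 (-) EX@6 MEM@7 WB@8
I4 sub r4 <- r5,r4: IF@5 ID@6 stall=2 (RAW on I3.r5 (WB@8)) EX@9 MEM@10 WB@11
I5 add r1 <- r1,r3: IF@6 ID@9 stall=0 (-) EX@10 MEM@11 WB@12
I6 sub r5 <- r4,r2: IF@9 ID@10 stall=1 (RAW on I4.r4 (WB@11)) EX@12 MEM@13 WB@14

Answer: 14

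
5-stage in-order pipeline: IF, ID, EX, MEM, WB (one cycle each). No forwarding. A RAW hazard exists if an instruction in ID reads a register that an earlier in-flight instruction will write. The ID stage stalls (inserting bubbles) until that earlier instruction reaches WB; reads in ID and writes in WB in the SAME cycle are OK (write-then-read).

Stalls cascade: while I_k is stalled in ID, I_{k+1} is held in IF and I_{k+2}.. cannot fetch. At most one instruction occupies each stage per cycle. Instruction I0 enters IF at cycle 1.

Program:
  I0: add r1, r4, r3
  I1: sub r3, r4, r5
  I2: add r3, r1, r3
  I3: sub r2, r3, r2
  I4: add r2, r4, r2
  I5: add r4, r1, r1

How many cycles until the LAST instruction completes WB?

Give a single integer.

Answer: 16

Derivation:
I0 add r1 <- r4,r3: IF@1 ID@2 stall=0 (-) EX@3 MEM@4 WB@5
I1 sub r3 <- r4,r5: IF@2 ID@3 stall=0 (-) EX@4 MEM@5 WB@6
I2 add r3 <- r1,r3: IF@3 ID@4 stall=2 (RAW on I1.r3 (WB@6)) EX@7 MEM@8 WB@9
I3 sub r2 <- r3,r2: IF@4 ID@7 stall=2 (RAW on I2.r3 (WB@9)) EX@10 MEM@11 WB@12
I4 add r2 <- r4,r2: IF@7 ID@10 stall=2 (RAW on I3.r2 (WB@12)) EX@13 MEM@14 WB@15
I5 add r4 <- r1,r1: IF@10 ID@13 stall=0 (-) EX@14 MEM@15 WB@16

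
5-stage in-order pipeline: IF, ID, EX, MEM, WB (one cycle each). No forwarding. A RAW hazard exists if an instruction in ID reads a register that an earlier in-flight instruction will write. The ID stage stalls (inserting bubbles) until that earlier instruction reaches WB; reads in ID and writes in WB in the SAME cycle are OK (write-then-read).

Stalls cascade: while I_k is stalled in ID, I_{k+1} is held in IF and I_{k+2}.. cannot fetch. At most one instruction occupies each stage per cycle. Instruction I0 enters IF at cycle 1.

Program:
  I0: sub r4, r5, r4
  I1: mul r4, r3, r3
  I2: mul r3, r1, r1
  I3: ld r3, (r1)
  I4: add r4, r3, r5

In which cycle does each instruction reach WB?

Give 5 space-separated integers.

I0 sub r4 <- r5,r4: IF@1 ID@2 stall=0 (-) EX@3 MEM@4 WB@5
I1 mul r4 <- r3,r3: IF@2 ID@3 stall=0 (-) EX@4 MEM@5 WB@6
I2 mul r3 <- r1,r1: IF@3 ID@4 stall=0 (-) EX@5 MEM@6 WB@7
I3 ld r3 <- r1: IF@4 ID@5 stall=0 (-) EX@6 MEM@7 WB@8
I4 add r4 <- r3,r5: IF@5 ID@6 stall=2 (RAW on I3.r3 (WB@8)) EX@9 MEM@10 WB@11

Answer: 5 6 7 8 11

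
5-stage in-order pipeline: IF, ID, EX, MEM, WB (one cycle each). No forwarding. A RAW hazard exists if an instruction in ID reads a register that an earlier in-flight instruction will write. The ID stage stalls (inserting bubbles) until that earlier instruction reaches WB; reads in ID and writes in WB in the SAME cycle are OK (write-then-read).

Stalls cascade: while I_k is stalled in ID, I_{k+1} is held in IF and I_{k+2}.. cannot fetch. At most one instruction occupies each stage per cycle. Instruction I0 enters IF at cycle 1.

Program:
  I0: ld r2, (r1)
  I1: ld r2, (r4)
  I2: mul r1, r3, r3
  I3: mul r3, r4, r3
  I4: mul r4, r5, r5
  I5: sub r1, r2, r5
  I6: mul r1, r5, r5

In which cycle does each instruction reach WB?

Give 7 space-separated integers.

Answer: 5 6 7 8 9 10 11

Derivation:
I0 ld r2 <- r1: IF@1 ID@2 stall=0 (-) EX@3 MEM@4 WB@5
I1 ld r2 <- r4: IF@2 ID@3 stall=0 (-) EX@4 MEM@5 WB@6
I2 mul r1 <- r3,r3: IF@3 ID@4 stall=0 (-) EX@5 MEM@6 WB@7
I3 mul r3 <- r4,r3: IF@4 ID@5 stall=0 (-) EX@6 MEM@7 WB@8
I4 mul r4 <- r5,r5: IF@5 ID@6 stall=0 (-) EX@7 MEM@8 WB@9
I5 sub r1 <- r2,r5: IF@6 ID@7 stall=0 (-) EX@8 MEM@9 WB@10
I6 mul r1 <- r5,r5: IF@7 ID@8 stall=0 (-) EX@9 MEM@10 WB@11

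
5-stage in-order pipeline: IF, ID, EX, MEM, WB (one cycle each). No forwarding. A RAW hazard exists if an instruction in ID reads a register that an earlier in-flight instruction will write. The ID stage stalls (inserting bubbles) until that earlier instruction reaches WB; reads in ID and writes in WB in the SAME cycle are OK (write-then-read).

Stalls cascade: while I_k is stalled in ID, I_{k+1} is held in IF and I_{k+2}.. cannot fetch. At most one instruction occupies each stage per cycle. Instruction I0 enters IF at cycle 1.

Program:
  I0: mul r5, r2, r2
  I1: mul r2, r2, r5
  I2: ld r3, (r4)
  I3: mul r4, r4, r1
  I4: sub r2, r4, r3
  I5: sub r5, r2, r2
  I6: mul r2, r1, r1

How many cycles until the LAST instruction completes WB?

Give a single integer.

I0 mul r5 <- r2,r2: IF@1 ID@2 stall=0 (-) EX@3 MEM@4 WB@5
I1 mul r2 <- r2,r5: IF@2 ID@3 stall=2 (RAW on I0.r5 (WB@5)) EX@6 MEM@7 WB@8
I2 ld r3 <- r4: IF@3 ID@6 stall=0 (-) EX@7 MEM@8 WB@9
I3 mul r4 <- r4,r1: IF@6 ID@7 stall=0 (-) EX@8 MEM@9 WB@10
I4 sub r2 <- r4,r3: IF@7 ID@8 stall=2 (RAW on I3.r4 (WB@10)) EX@11 MEM@12 WB@13
I5 sub r5 <- r2,r2: IF@8 ID@11 stall=2 (RAW on I4.r2 (WB@13)) EX@14 MEM@15 WB@16
I6 mul r2 <- r1,r1: IF@11 ID@14 stall=0 (-) EX@15 MEM@16 WB@17

Answer: 17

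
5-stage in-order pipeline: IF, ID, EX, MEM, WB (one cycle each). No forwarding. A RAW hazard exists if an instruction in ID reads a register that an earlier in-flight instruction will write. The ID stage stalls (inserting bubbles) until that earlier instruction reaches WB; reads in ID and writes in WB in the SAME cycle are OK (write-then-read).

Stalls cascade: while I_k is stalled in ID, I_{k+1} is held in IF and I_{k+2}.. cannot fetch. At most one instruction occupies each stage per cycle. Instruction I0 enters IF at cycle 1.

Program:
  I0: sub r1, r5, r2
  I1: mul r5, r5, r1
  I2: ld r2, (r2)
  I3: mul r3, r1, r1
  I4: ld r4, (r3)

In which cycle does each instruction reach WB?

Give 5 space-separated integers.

Answer: 5 8 9 10 13

Derivation:
I0 sub r1 <- r5,r2: IF@1 ID@2 stall=0 (-) EX@3 MEM@4 WB@5
I1 mul r5 <- r5,r1: IF@2 ID@3 stall=2 (RAW on I0.r1 (WB@5)) EX@6 MEM@7 WB@8
I2 ld r2 <- r2: IF@3 ID@6 stall=0 (-) EX@7 MEM@8 WB@9
I3 mul r3 <- r1,r1: IF@6 ID@7 stall=0 (-) EX@8 MEM@9 WB@10
I4 ld r4 <- r3: IF@7 ID@8 stall=2 (RAW on I3.r3 (WB@10)) EX@11 MEM@12 WB@13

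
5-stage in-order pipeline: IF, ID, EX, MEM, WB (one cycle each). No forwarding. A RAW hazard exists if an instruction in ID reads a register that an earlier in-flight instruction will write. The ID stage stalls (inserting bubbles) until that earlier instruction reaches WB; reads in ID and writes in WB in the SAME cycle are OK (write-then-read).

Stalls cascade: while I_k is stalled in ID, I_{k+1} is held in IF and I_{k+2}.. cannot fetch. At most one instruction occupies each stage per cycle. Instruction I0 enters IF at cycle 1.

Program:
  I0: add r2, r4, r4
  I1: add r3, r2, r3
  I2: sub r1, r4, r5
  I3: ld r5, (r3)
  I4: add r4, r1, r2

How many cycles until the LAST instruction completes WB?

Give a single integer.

Answer: 12

Derivation:
I0 add r2 <- r4,r4: IF@1 ID@2 stall=0 (-) EX@3 MEM@4 WB@5
I1 add r3 <- r2,r3: IF@2 ID@3 stall=2 (RAW on I0.r2 (WB@5)) EX@6 MEM@7 WB@8
I2 sub r1 <- r4,r5: IF@3 ID@6 stall=0 (-) EX@7 MEM@8 WB@9
I3 ld r5 <- r3: IF@6 ID@7 stall=1 (RAW on I1.r3 (WB@8)) EX@9 MEM@10 WB@11
I4 add r4 <- r1,r2: IF@7 ID@9 stall=0 (-) EX@10 MEM@11 WB@12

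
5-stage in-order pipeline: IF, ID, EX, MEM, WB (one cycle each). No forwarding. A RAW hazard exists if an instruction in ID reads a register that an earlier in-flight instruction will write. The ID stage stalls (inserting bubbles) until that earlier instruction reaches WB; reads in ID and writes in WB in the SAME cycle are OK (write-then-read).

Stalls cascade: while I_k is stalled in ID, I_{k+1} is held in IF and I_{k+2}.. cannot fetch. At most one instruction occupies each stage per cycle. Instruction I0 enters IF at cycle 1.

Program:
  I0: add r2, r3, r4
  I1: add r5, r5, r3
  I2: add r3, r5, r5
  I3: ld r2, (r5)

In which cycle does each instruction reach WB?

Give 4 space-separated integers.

I0 add r2 <- r3,r4: IF@1 ID@2 stall=0 (-) EX@3 MEM@4 WB@5
I1 add r5 <- r5,r3: IF@2 ID@3 stall=0 (-) EX@4 MEM@5 WB@6
I2 add r3 <- r5,r5: IF@3 ID@4 stall=2 (RAW on I1.r5 (WB@6)) EX@7 MEM@8 WB@9
I3 ld r2 <- r5: IF@4 ID@7 stall=0 (-) EX@8 MEM@9 WB@10

Answer: 5 6 9 10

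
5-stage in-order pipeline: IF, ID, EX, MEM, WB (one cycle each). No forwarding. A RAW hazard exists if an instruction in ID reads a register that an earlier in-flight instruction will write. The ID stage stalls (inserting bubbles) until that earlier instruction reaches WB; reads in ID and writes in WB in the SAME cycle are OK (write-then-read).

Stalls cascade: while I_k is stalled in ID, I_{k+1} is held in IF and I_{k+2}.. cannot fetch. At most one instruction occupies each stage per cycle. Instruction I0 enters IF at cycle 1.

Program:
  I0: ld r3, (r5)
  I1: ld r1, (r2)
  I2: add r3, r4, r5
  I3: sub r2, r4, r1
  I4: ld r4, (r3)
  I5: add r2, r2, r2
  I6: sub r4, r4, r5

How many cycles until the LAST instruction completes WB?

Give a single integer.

Answer: 13

Derivation:
I0 ld r3 <- r5: IF@1 ID@2 stall=0 (-) EX@3 MEM@4 WB@5
I1 ld r1 <- r2: IF@2 ID@3 stall=0 (-) EX@4 MEM@5 WB@6
I2 add r3 <- r4,r5: IF@3 ID@4 stall=0 (-) EX@5 MEM@6 WB@7
I3 sub r2 <- r4,r1: IF@4 ID@5 stall=1 (RAW on I1.r1 (WB@6)) EX@7 MEM@8 WB@9
I4 ld r4 <- r3: IF@5 ID@7 stall=0 (-) EX@8 MEM@9 WB@10
I5 add r2 <- r2,r2: IF@7 ID@8 stall=1 (RAW on I3.r2 (WB@9)) EX@10 MEM@11 WB@12
I6 sub r4 <- r4,r5: IF@8 ID@10 stall=0 (-) EX@11 MEM@12 WB@13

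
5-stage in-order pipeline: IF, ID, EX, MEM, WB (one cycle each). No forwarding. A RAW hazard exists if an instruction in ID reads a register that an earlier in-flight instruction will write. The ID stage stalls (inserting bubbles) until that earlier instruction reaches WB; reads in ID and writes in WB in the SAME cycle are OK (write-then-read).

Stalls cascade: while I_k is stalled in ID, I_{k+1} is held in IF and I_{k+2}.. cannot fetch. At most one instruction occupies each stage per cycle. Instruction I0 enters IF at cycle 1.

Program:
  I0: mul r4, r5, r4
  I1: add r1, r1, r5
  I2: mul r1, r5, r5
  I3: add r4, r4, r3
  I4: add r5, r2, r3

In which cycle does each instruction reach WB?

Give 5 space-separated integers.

Answer: 5 6 7 8 9

Derivation:
I0 mul r4 <- r5,r4: IF@1 ID@2 stall=0 (-) EX@3 MEM@4 WB@5
I1 add r1 <- r1,r5: IF@2 ID@3 stall=0 (-) EX@4 MEM@5 WB@6
I2 mul r1 <- r5,r5: IF@3 ID@4 stall=0 (-) EX@5 MEM@6 WB@7
I3 add r4 <- r4,r3: IF@4 ID@5 stall=0 (-) EX@6 MEM@7 WB@8
I4 add r5 <- r2,r3: IF@5 ID@6 stall=0 (-) EX@7 MEM@8 WB@9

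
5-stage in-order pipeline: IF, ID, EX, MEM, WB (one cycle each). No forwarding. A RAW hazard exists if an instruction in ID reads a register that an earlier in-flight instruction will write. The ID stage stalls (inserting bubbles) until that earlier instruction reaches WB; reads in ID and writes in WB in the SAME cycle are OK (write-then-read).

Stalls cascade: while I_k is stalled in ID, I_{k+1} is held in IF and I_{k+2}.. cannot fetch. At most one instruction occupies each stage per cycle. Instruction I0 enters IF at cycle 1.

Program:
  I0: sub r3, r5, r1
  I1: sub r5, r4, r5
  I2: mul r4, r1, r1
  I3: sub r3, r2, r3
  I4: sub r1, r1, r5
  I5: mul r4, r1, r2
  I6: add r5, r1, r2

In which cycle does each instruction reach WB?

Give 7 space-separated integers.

Answer: 5 6 7 8 9 12 13

Derivation:
I0 sub r3 <- r5,r1: IF@1 ID@2 stall=0 (-) EX@3 MEM@4 WB@5
I1 sub r5 <- r4,r5: IF@2 ID@3 stall=0 (-) EX@4 MEM@5 WB@6
I2 mul r4 <- r1,r1: IF@3 ID@4 stall=0 (-) EX@5 MEM@6 WB@7
I3 sub r3 <- r2,r3: IF@4 ID@5 stall=0 (-) EX@6 MEM@7 WB@8
I4 sub r1 <- r1,r5: IF@5 ID@6 stall=0 (-) EX@7 MEM@8 WB@9
I5 mul r4 <- r1,r2: IF@6 ID@7 stall=2 (RAW on I4.r1 (WB@9)) EX@10 MEM@11 WB@12
I6 add r5 <- r1,r2: IF@7 ID@10 stall=0 (-) EX@11 MEM@12 WB@13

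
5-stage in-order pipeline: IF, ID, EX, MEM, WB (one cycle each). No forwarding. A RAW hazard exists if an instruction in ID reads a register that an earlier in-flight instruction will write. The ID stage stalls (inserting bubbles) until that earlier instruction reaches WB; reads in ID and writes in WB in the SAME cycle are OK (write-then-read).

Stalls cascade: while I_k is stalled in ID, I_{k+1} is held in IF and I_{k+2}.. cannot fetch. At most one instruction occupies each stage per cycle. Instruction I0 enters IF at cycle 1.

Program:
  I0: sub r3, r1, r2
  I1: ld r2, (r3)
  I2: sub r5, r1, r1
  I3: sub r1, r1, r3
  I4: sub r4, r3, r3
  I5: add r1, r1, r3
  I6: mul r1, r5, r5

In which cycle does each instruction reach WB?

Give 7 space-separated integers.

Answer: 5 8 9 10 11 13 14

Derivation:
I0 sub r3 <- r1,r2: IF@1 ID@2 stall=0 (-) EX@3 MEM@4 WB@5
I1 ld r2 <- r3: IF@2 ID@3 stall=2 (RAW on I0.r3 (WB@5)) EX@6 MEM@7 WB@8
I2 sub r5 <- r1,r1: IF@3 ID@6 stall=0 (-) EX@7 MEM@8 WB@9
I3 sub r1 <- r1,r3: IF@6 ID@7 stall=0 (-) EX@8 MEM@9 WB@10
I4 sub r4 <- r3,r3: IF@7 ID@8 stall=0 (-) EX@9 MEM@10 WB@11
I5 add r1 <- r1,r3: IF@8 ID@9 stall=1 (RAW on I3.r1 (WB@10)) EX@11 MEM@12 WB@13
I6 mul r1 <- r5,r5: IF@9 ID@11 stall=0 (-) EX@12 MEM@13 WB@14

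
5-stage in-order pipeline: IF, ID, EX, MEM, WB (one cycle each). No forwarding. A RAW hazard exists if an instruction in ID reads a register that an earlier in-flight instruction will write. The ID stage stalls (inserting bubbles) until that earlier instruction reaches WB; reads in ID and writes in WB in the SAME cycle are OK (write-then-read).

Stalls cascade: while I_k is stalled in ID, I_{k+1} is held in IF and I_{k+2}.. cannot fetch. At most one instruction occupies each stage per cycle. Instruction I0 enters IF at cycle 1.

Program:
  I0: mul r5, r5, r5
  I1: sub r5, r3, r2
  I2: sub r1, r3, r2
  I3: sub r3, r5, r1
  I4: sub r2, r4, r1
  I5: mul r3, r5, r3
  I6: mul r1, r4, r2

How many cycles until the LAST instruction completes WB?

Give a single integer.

Answer: 14

Derivation:
I0 mul r5 <- r5,r5: IF@1 ID@2 stall=0 (-) EX@3 MEM@4 WB@5
I1 sub r5 <- r3,r2: IF@2 ID@3 stall=0 (-) EX@4 MEM@5 WB@6
I2 sub r1 <- r3,r2: IF@3 ID@4 stall=0 (-) EX@5 MEM@6 WB@7
I3 sub r3 <- r5,r1: IF@4 ID@5 stall=2 (RAW on I2.r1 (WB@7)) EX@8 MEM@9 WB@10
I4 sub r2 <- r4,r1: IF@5 ID@8 stall=0 (-) EX@9 MEM@10 WB@11
I5 mul r3 <- r5,r3: IF@8 ID@9 stall=1 (RAW on I3.r3 (WB@10)) EX@11 MEM@12 WB@13
I6 mul r1 <- r4,r2: IF@9 ID@11 stall=0 (-) EX@12 MEM@13 WB@14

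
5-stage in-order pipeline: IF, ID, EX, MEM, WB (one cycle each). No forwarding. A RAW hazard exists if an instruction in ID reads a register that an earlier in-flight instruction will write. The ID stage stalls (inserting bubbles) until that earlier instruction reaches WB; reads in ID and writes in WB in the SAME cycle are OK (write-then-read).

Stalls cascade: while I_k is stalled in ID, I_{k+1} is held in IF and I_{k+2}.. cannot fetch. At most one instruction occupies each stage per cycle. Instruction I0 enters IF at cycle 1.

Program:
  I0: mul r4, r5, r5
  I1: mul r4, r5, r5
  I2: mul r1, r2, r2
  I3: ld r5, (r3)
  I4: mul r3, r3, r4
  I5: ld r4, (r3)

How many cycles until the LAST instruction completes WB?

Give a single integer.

Answer: 12

Derivation:
I0 mul r4 <- r5,r5: IF@1 ID@2 stall=0 (-) EX@3 MEM@4 WB@5
I1 mul r4 <- r5,r5: IF@2 ID@3 stall=0 (-) EX@4 MEM@5 WB@6
I2 mul r1 <- r2,r2: IF@3 ID@4 stall=0 (-) EX@5 MEM@6 WB@7
I3 ld r5 <- r3: IF@4 ID@5 stall=0 (-) EX@6 MEM@7 WB@8
I4 mul r3 <- r3,r4: IF@5 ID@6 stall=0 (-) EX@7 MEM@8 WB@9
I5 ld r4 <- r3: IF@6 ID@7 stall=2 (RAW on I4.r3 (WB@9)) EX@10 MEM@11 WB@12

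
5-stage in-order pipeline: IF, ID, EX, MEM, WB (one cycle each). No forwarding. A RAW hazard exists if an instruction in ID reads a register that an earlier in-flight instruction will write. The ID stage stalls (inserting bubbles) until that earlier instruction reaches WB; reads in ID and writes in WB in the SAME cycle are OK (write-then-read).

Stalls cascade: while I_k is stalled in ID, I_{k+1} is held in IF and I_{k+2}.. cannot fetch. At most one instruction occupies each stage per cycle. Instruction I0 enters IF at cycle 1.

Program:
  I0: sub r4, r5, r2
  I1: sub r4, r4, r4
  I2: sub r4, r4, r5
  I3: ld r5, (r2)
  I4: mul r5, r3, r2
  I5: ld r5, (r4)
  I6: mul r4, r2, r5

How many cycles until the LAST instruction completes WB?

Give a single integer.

Answer: 17

Derivation:
I0 sub r4 <- r5,r2: IF@1 ID@2 stall=0 (-) EX@3 MEM@4 WB@5
I1 sub r4 <- r4,r4: IF@2 ID@3 stall=2 (RAW on I0.r4 (WB@5)) EX@6 MEM@7 WB@8
I2 sub r4 <- r4,r5: IF@3 ID@6 stall=2 (RAW on I1.r4 (WB@8)) EX@9 MEM@10 WB@11
I3 ld r5 <- r2: IF@6 ID@9 stall=0 (-) EX@10 MEM@11 WB@12
I4 mul r5 <- r3,r2: IF@9 ID@10 stall=0 (-) EX@11 MEM@12 WB@13
I5 ld r5 <- r4: IF@10 ID@11 stall=0 (-) EX@12 MEM@13 WB@14
I6 mul r4 <- r2,r5: IF@11 ID@12 stall=2 (RAW on I5.r5 (WB@14)) EX@15 MEM@16 WB@17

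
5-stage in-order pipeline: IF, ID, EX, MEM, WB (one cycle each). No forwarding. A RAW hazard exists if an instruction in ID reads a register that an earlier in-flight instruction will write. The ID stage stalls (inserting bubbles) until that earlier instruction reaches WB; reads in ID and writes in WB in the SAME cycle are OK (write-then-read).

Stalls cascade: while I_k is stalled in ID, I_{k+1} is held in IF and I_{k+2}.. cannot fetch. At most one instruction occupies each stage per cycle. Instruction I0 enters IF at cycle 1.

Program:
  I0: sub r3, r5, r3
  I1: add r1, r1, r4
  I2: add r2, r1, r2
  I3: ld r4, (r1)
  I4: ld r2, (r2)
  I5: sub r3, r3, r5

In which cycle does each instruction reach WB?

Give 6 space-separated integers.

I0 sub r3 <- r5,r3: IF@1 ID@2 stall=0 (-) EX@3 MEM@4 WB@5
I1 add r1 <- r1,r4: IF@2 ID@3 stall=0 (-) EX@4 MEM@5 WB@6
I2 add r2 <- r1,r2: IF@3 ID@4 stall=2 (RAW on I1.r1 (WB@6)) EX@7 MEM@8 WB@9
I3 ld r4 <- r1: IF@4 ID@7 stall=0 (-) EX@8 MEM@9 WB@10
I4 ld r2 <- r2: IF@7 ID@8 stall=1 (RAW on I2.r2 (WB@9)) EX@10 MEM@11 WB@12
I5 sub r3 <- r3,r5: IF@8 ID@10 stall=0 (-) EX@11 MEM@12 WB@13

Answer: 5 6 9 10 12 13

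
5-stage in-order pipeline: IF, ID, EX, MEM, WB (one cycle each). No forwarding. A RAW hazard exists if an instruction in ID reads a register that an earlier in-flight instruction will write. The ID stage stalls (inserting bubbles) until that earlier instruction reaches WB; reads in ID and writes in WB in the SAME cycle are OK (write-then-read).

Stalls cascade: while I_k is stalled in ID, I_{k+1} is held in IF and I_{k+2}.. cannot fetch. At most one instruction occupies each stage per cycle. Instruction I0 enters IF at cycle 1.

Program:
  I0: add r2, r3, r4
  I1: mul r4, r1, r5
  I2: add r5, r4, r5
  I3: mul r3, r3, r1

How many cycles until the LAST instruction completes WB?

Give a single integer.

Answer: 10

Derivation:
I0 add r2 <- r3,r4: IF@1 ID@2 stall=0 (-) EX@3 MEM@4 WB@5
I1 mul r4 <- r1,r5: IF@2 ID@3 stall=0 (-) EX@4 MEM@5 WB@6
I2 add r5 <- r4,r5: IF@3 ID@4 stall=2 (RAW on I1.r4 (WB@6)) EX@7 MEM@8 WB@9
I3 mul r3 <- r3,r1: IF@4 ID@7 stall=0 (-) EX@8 MEM@9 WB@10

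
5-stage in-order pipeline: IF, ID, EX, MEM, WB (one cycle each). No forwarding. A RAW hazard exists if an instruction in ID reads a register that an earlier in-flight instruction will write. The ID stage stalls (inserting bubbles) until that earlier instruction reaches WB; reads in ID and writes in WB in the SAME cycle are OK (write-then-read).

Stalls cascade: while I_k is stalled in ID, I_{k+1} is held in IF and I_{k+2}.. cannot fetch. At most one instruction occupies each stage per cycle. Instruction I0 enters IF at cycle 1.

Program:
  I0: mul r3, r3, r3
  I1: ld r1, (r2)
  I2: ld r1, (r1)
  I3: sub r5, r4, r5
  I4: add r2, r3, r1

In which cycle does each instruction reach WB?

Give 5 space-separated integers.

Answer: 5 6 9 10 12

Derivation:
I0 mul r3 <- r3,r3: IF@1 ID@2 stall=0 (-) EX@3 MEM@4 WB@5
I1 ld r1 <- r2: IF@2 ID@3 stall=0 (-) EX@4 MEM@5 WB@6
I2 ld r1 <- r1: IF@3 ID@4 stall=2 (RAW on I1.r1 (WB@6)) EX@7 MEM@8 WB@9
I3 sub r5 <- r4,r5: IF@4 ID@7 stall=0 (-) EX@8 MEM@9 WB@10
I4 add r2 <- r3,r1: IF@7 ID@8 stall=1 (RAW on I2.r1 (WB@9)) EX@10 MEM@11 WB@12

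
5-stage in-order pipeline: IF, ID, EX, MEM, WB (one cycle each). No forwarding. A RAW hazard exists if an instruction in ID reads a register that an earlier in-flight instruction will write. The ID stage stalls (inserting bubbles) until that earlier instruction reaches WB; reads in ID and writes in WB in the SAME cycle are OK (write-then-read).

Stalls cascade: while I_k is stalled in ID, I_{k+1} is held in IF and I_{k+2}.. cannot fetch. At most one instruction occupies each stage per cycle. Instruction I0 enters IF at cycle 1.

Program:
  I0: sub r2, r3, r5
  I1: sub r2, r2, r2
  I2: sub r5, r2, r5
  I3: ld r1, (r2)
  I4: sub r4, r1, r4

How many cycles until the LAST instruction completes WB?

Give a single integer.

I0 sub r2 <- r3,r5: IF@1 ID@2 stall=0 (-) EX@3 MEM@4 WB@5
I1 sub r2 <- r2,r2: IF@2 ID@3 stall=2 (RAW on I0.r2 (WB@5)) EX@6 MEM@7 WB@8
I2 sub r5 <- r2,r5: IF@3 ID@6 stall=2 (RAW on I1.r2 (WB@8)) EX@9 MEM@10 WB@11
I3 ld r1 <- r2: IF@6 ID@9 stall=0 (-) EX@10 MEM@11 WB@12
I4 sub r4 <- r1,r4: IF@9 ID@10 stall=2 (RAW on I3.r1 (WB@12)) EX@13 MEM@14 WB@15

Answer: 15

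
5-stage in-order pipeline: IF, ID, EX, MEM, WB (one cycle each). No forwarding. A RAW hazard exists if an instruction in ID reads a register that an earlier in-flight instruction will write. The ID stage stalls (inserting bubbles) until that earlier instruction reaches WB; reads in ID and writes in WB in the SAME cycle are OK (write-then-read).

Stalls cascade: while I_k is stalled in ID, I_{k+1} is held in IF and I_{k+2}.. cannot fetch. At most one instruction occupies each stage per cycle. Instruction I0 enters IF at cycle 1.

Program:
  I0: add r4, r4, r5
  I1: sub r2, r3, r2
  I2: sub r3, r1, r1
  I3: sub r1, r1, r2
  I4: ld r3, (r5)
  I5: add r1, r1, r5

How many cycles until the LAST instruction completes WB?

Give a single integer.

Answer: 12

Derivation:
I0 add r4 <- r4,r5: IF@1 ID@2 stall=0 (-) EX@3 MEM@4 WB@5
I1 sub r2 <- r3,r2: IF@2 ID@3 stall=0 (-) EX@4 MEM@5 WB@6
I2 sub r3 <- r1,r1: IF@3 ID@4 stall=0 (-) EX@5 MEM@6 WB@7
I3 sub r1 <- r1,r2: IF@4 ID@5 stall=1 (RAW on I1.r2 (WB@6)) EX@7 MEM@8 WB@9
I4 ld r3 <- r5: IF@5 ID@7 stall=0 (-) EX@8 MEM@9 WB@10
I5 add r1 <- r1,r5: IF@7 ID@8 stall=1 (RAW on I3.r1 (WB@9)) EX@10 MEM@11 WB@12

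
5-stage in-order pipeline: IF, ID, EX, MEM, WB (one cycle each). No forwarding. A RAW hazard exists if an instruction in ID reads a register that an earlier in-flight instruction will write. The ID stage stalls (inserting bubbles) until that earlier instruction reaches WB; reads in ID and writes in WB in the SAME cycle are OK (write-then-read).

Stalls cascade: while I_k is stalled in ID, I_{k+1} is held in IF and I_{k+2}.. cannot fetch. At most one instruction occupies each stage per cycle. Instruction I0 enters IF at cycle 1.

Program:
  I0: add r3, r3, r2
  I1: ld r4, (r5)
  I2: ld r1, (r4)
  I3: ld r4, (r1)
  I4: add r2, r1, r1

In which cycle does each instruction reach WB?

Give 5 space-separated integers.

I0 add r3 <- r3,r2: IF@1 ID@2 stall=0 (-) EX@3 MEM@4 WB@5
I1 ld r4 <- r5: IF@2 ID@3 stall=0 (-) EX@4 MEM@5 WB@6
I2 ld r1 <- r4: IF@3 ID@4 stall=2 (RAW on I1.r4 (WB@6)) EX@7 MEM@8 WB@9
I3 ld r4 <- r1: IF@4 ID@7 stall=2 (RAW on I2.r1 (WB@9)) EX@10 MEM@11 WB@12
I4 add r2 <- r1,r1: IF@7 ID@10 stall=0 (-) EX@11 MEM@12 WB@13

Answer: 5 6 9 12 13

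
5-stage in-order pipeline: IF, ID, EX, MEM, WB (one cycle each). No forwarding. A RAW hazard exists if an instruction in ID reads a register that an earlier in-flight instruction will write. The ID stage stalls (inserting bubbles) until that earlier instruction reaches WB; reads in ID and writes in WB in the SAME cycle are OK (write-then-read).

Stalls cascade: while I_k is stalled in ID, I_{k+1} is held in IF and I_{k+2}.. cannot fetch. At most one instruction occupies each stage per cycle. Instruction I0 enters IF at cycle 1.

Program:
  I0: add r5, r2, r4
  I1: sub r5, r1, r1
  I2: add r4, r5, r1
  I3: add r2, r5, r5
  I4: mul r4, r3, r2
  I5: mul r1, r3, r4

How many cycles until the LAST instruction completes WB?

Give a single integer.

I0 add r5 <- r2,r4: IF@1 ID@2 stall=0 (-) EX@3 MEM@4 WB@5
I1 sub r5 <- r1,r1: IF@2 ID@3 stall=0 (-) EX@4 MEM@5 WB@6
I2 add r4 <- r5,r1: IF@3 ID@4 stall=2 (RAW on I1.r5 (WB@6)) EX@7 MEM@8 WB@9
I3 add r2 <- r5,r5: IF@4 ID@7 stall=0 (-) EX@8 MEM@9 WB@10
I4 mul r4 <- r3,r2: IF@7 ID@8 stall=2 (RAW on I3.r2 (WB@10)) EX@11 MEM@12 WB@13
I5 mul r1 <- r3,r4: IF@8 ID@11 stall=2 (RAW on I4.r4 (WB@13)) EX@14 MEM@15 WB@16

Answer: 16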